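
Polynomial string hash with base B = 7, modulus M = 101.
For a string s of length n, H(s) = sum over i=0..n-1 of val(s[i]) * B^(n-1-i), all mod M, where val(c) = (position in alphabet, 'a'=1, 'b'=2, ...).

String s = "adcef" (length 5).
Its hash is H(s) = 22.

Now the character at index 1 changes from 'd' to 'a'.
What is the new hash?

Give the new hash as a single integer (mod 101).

Answer: 3

Derivation:
val('d') = 4, val('a') = 1
Position k = 1, exponent = n-1-k = 3
B^3 mod M = 7^3 mod 101 = 40
Delta = (1 - 4) * 40 mod 101 = 82
New hash = (22 + 82) mod 101 = 3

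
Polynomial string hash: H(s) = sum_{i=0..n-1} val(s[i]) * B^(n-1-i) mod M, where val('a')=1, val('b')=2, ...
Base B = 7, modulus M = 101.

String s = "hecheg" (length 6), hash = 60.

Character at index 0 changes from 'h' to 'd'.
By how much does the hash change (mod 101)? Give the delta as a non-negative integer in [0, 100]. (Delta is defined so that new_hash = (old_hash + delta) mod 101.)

Answer: 38

Derivation:
Delta formula: (val(new) - val(old)) * B^(n-1-k) mod M
  val('d') - val('h') = 4 - 8 = -4
  B^(n-1-k) = 7^5 mod 101 = 41
  Delta = -4 * 41 mod 101 = 38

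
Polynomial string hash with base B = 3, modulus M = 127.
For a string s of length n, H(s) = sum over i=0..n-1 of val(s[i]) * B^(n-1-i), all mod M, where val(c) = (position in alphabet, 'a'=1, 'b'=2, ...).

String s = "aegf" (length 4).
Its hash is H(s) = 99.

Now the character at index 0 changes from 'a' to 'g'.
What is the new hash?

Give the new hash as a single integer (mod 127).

val('a') = 1, val('g') = 7
Position k = 0, exponent = n-1-k = 3
B^3 mod M = 3^3 mod 127 = 27
Delta = (7 - 1) * 27 mod 127 = 35
New hash = (99 + 35) mod 127 = 7

Answer: 7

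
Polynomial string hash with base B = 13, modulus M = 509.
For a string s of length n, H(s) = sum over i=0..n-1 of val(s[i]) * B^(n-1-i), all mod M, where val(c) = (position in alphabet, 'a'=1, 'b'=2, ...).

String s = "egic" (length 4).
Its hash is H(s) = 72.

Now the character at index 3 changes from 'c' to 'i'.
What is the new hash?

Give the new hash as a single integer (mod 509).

Answer: 78

Derivation:
val('c') = 3, val('i') = 9
Position k = 3, exponent = n-1-k = 0
B^0 mod M = 13^0 mod 509 = 1
Delta = (9 - 3) * 1 mod 509 = 6
New hash = (72 + 6) mod 509 = 78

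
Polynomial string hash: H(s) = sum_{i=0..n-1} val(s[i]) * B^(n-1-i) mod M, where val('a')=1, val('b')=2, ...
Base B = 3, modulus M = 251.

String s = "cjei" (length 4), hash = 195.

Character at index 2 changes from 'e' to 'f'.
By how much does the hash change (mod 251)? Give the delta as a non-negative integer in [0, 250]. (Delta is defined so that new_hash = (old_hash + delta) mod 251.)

Answer: 3

Derivation:
Delta formula: (val(new) - val(old)) * B^(n-1-k) mod M
  val('f') - val('e') = 6 - 5 = 1
  B^(n-1-k) = 3^1 mod 251 = 3
  Delta = 1 * 3 mod 251 = 3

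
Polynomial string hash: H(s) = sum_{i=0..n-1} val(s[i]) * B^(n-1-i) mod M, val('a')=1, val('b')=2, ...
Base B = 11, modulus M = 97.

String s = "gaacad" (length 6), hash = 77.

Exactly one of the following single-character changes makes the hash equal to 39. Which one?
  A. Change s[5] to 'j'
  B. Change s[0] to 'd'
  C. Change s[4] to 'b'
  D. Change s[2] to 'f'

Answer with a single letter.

Answer: D

Derivation:
Option A: s[5]='d'->'j', delta=(10-4)*11^0 mod 97 = 6, hash=77+6 mod 97 = 83
Option B: s[0]='g'->'d', delta=(4-7)*11^5 mod 97 = 4, hash=77+4 mod 97 = 81
Option C: s[4]='a'->'b', delta=(2-1)*11^1 mod 97 = 11, hash=77+11 mod 97 = 88
Option D: s[2]='a'->'f', delta=(6-1)*11^3 mod 97 = 59, hash=77+59 mod 97 = 39 <-- target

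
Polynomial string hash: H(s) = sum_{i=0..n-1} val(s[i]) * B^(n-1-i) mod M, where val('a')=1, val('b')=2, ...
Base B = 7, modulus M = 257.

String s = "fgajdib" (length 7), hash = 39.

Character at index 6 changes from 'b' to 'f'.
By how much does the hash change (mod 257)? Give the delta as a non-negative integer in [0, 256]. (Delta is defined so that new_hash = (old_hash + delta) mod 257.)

Answer: 4

Derivation:
Delta formula: (val(new) - val(old)) * B^(n-1-k) mod M
  val('f') - val('b') = 6 - 2 = 4
  B^(n-1-k) = 7^0 mod 257 = 1
  Delta = 4 * 1 mod 257 = 4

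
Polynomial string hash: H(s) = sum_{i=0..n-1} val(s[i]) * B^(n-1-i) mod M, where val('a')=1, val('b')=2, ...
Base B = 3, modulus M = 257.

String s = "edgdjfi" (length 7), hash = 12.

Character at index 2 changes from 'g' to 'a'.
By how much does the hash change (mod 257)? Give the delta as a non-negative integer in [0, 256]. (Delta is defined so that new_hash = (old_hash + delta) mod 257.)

Delta formula: (val(new) - val(old)) * B^(n-1-k) mod M
  val('a') - val('g') = 1 - 7 = -6
  B^(n-1-k) = 3^4 mod 257 = 81
  Delta = -6 * 81 mod 257 = 28

Answer: 28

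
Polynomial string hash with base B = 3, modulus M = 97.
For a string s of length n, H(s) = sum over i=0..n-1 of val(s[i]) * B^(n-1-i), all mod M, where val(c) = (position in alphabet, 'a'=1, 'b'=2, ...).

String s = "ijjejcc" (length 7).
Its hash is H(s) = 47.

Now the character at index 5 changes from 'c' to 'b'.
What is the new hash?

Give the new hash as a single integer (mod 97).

val('c') = 3, val('b') = 2
Position k = 5, exponent = n-1-k = 1
B^1 mod M = 3^1 mod 97 = 3
Delta = (2 - 3) * 3 mod 97 = 94
New hash = (47 + 94) mod 97 = 44

Answer: 44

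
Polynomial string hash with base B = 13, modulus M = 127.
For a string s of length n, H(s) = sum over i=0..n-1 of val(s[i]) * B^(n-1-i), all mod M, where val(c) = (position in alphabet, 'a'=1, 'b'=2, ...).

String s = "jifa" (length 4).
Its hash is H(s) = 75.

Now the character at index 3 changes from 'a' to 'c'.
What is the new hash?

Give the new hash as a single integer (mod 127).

val('a') = 1, val('c') = 3
Position k = 3, exponent = n-1-k = 0
B^0 mod M = 13^0 mod 127 = 1
Delta = (3 - 1) * 1 mod 127 = 2
New hash = (75 + 2) mod 127 = 77

Answer: 77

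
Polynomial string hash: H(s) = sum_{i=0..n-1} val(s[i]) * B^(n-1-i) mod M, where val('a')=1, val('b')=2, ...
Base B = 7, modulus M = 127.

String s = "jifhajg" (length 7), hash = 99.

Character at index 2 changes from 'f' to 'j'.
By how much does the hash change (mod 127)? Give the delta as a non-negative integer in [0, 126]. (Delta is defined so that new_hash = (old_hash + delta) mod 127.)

Delta formula: (val(new) - val(old)) * B^(n-1-k) mod M
  val('j') - val('f') = 10 - 6 = 4
  B^(n-1-k) = 7^4 mod 127 = 115
  Delta = 4 * 115 mod 127 = 79

Answer: 79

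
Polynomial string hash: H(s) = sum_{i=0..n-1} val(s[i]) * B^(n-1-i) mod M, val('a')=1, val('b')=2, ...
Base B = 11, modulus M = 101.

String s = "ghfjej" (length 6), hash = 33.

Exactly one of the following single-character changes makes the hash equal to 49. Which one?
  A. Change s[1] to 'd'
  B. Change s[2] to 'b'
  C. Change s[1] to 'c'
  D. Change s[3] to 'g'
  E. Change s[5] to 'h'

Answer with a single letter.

Option A: s[1]='h'->'d', delta=(4-8)*11^4 mod 101 = 16, hash=33+16 mod 101 = 49 <-- target
Option B: s[2]='f'->'b', delta=(2-6)*11^3 mod 101 = 29, hash=33+29 mod 101 = 62
Option C: s[1]='h'->'c', delta=(3-8)*11^4 mod 101 = 20, hash=33+20 mod 101 = 53
Option D: s[3]='j'->'g', delta=(7-10)*11^2 mod 101 = 41, hash=33+41 mod 101 = 74
Option E: s[5]='j'->'h', delta=(8-10)*11^0 mod 101 = 99, hash=33+99 mod 101 = 31

Answer: A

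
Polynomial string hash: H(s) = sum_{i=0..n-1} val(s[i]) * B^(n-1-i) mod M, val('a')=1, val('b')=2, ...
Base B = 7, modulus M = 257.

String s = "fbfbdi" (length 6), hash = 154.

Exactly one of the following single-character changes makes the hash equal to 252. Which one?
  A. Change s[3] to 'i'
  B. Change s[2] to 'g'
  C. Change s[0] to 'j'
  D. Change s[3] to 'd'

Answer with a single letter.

Option A: s[3]='b'->'i', delta=(9-2)*7^2 mod 257 = 86, hash=154+86 mod 257 = 240
Option B: s[2]='f'->'g', delta=(7-6)*7^3 mod 257 = 86, hash=154+86 mod 257 = 240
Option C: s[0]='f'->'j', delta=(10-6)*7^5 mod 257 = 151, hash=154+151 mod 257 = 48
Option D: s[3]='b'->'d', delta=(4-2)*7^2 mod 257 = 98, hash=154+98 mod 257 = 252 <-- target

Answer: D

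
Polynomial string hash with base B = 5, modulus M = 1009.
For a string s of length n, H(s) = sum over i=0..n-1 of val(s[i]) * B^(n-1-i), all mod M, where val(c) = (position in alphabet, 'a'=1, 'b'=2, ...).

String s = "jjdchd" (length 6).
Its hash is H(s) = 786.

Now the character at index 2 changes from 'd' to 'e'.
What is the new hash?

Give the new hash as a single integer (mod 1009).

Answer: 911

Derivation:
val('d') = 4, val('e') = 5
Position k = 2, exponent = n-1-k = 3
B^3 mod M = 5^3 mod 1009 = 125
Delta = (5 - 4) * 125 mod 1009 = 125
New hash = (786 + 125) mod 1009 = 911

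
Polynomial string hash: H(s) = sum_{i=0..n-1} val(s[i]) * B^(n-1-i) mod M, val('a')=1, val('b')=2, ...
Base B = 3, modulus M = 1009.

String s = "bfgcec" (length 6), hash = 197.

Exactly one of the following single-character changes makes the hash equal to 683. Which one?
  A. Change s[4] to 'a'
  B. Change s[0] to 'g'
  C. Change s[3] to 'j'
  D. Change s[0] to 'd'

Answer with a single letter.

Option A: s[4]='e'->'a', delta=(1-5)*3^1 mod 1009 = 997, hash=197+997 mod 1009 = 185
Option B: s[0]='b'->'g', delta=(7-2)*3^5 mod 1009 = 206, hash=197+206 mod 1009 = 403
Option C: s[3]='c'->'j', delta=(10-3)*3^2 mod 1009 = 63, hash=197+63 mod 1009 = 260
Option D: s[0]='b'->'d', delta=(4-2)*3^5 mod 1009 = 486, hash=197+486 mod 1009 = 683 <-- target

Answer: D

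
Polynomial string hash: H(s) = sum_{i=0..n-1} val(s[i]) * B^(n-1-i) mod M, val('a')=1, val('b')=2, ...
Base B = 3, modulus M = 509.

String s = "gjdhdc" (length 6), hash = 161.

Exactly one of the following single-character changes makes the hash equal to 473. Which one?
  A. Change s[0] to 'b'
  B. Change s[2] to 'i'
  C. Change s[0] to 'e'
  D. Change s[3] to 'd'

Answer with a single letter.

Option A: s[0]='g'->'b', delta=(2-7)*3^5 mod 509 = 312, hash=161+312 mod 509 = 473 <-- target
Option B: s[2]='d'->'i', delta=(9-4)*3^3 mod 509 = 135, hash=161+135 mod 509 = 296
Option C: s[0]='g'->'e', delta=(5-7)*3^5 mod 509 = 23, hash=161+23 mod 509 = 184
Option D: s[3]='h'->'d', delta=(4-8)*3^2 mod 509 = 473, hash=161+473 mod 509 = 125

Answer: A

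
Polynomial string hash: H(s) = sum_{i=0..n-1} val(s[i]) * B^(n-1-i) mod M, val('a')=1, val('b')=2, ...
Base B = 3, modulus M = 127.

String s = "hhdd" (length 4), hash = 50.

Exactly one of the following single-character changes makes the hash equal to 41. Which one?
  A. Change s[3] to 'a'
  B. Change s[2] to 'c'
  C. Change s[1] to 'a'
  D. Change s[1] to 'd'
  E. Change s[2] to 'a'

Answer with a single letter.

Answer: E

Derivation:
Option A: s[3]='d'->'a', delta=(1-4)*3^0 mod 127 = 124, hash=50+124 mod 127 = 47
Option B: s[2]='d'->'c', delta=(3-4)*3^1 mod 127 = 124, hash=50+124 mod 127 = 47
Option C: s[1]='h'->'a', delta=(1-8)*3^2 mod 127 = 64, hash=50+64 mod 127 = 114
Option D: s[1]='h'->'d', delta=(4-8)*3^2 mod 127 = 91, hash=50+91 mod 127 = 14
Option E: s[2]='d'->'a', delta=(1-4)*3^1 mod 127 = 118, hash=50+118 mod 127 = 41 <-- target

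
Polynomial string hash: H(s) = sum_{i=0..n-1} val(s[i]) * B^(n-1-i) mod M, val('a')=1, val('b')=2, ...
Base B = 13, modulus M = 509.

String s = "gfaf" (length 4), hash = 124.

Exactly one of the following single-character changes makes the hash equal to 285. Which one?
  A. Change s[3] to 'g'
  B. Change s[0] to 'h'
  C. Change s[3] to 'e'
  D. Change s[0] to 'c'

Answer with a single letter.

Option A: s[3]='f'->'g', delta=(7-6)*13^0 mod 509 = 1, hash=124+1 mod 509 = 125
Option B: s[0]='g'->'h', delta=(8-7)*13^3 mod 509 = 161, hash=124+161 mod 509 = 285 <-- target
Option C: s[3]='f'->'e', delta=(5-6)*13^0 mod 509 = 508, hash=124+508 mod 509 = 123
Option D: s[0]='g'->'c', delta=(3-7)*13^3 mod 509 = 374, hash=124+374 mod 509 = 498

Answer: B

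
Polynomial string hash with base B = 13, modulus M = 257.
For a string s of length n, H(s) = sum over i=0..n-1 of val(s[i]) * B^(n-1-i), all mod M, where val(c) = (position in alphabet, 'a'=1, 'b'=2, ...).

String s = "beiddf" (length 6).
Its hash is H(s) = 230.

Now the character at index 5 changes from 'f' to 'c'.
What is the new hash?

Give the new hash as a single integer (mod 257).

Answer: 227

Derivation:
val('f') = 6, val('c') = 3
Position k = 5, exponent = n-1-k = 0
B^0 mod M = 13^0 mod 257 = 1
Delta = (3 - 6) * 1 mod 257 = 254
New hash = (230 + 254) mod 257 = 227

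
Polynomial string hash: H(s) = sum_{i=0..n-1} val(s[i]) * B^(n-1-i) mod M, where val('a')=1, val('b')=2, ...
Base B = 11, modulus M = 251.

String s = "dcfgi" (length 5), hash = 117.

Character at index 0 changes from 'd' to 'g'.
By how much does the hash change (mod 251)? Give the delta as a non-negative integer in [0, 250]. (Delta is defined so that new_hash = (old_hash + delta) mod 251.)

Answer: 249

Derivation:
Delta formula: (val(new) - val(old)) * B^(n-1-k) mod M
  val('g') - val('d') = 7 - 4 = 3
  B^(n-1-k) = 11^4 mod 251 = 83
  Delta = 3 * 83 mod 251 = 249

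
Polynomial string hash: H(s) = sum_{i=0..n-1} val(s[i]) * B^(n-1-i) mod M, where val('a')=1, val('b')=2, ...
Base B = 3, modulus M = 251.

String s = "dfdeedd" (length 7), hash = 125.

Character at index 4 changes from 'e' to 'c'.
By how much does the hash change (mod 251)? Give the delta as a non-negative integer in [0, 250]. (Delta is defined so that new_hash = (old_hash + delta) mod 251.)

Delta formula: (val(new) - val(old)) * B^(n-1-k) mod M
  val('c') - val('e') = 3 - 5 = -2
  B^(n-1-k) = 3^2 mod 251 = 9
  Delta = -2 * 9 mod 251 = 233

Answer: 233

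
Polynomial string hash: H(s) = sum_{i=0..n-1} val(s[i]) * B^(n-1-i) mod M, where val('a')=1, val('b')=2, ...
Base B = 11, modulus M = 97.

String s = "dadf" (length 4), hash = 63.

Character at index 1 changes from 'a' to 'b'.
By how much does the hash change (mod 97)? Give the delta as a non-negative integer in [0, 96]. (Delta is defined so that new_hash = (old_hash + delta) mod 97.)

Delta formula: (val(new) - val(old)) * B^(n-1-k) mod M
  val('b') - val('a') = 2 - 1 = 1
  B^(n-1-k) = 11^2 mod 97 = 24
  Delta = 1 * 24 mod 97 = 24

Answer: 24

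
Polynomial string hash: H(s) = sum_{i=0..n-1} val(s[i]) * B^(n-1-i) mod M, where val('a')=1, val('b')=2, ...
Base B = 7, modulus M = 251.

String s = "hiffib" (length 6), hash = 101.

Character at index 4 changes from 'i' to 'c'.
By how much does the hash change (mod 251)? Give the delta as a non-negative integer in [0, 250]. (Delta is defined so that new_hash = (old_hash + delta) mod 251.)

Delta formula: (val(new) - val(old)) * B^(n-1-k) mod M
  val('c') - val('i') = 3 - 9 = -6
  B^(n-1-k) = 7^1 mod 251 = 7
  Delta = -6 * 7 mod 251 = 209

Answer: 209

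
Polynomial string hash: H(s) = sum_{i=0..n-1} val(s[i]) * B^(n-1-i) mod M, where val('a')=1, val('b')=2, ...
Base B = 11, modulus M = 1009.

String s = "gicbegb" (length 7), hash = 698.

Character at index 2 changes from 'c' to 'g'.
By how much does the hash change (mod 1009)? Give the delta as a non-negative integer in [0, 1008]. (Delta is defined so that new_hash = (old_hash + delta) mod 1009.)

Delta formula: (val(new) - val(old)) * B^(n-1-k) mod M
  val('g') - val('c') = 7 - 3 = 4
  B^(n-1-k) = 11^4 mod 1009 = 515
  Delta = 4 * 515 mod 1009 = 42

Answer: 42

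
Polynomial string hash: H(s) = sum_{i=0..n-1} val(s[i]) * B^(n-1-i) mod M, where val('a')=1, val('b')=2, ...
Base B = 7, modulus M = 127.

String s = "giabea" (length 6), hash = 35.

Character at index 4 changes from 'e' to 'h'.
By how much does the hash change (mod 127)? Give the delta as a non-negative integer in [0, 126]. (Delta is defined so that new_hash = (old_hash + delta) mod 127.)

Answer: 21

Derivation:
Delta formula: (val(new) - val(old)) * B^(n-1-k) mod M
  val('h') - val('e') = 8 - 5 = 3
  B^(n-1-k) = 7^1 mod 127 = 7
  Delta = 3 * 7 mod 127 = 21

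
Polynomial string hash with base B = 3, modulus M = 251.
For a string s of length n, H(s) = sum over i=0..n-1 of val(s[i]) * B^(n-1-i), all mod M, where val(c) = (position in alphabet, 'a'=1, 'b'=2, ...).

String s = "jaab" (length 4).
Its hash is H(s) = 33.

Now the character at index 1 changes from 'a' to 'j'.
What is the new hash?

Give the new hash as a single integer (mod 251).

val('a') = 1, val('j') = 10
Position k = 1, exponent = n-1-k = 2
B^2 mod M = 3^2 mod 251 = 9
Delta = (10 - 1) * 9 mod 251 = 81
New hash = (33 + 81) mod 251 = 114

Answer: 114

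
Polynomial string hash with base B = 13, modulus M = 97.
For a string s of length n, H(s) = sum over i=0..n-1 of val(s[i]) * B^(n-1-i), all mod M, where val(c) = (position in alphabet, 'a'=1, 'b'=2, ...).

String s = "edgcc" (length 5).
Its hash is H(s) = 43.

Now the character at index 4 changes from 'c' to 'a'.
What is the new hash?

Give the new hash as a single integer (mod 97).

val('c') = 3, val('a') = 1
Position k = 4, exponent = n-1-k = 0
B^0 mod M = 13^0 mod 97 = 1
Delta = (1 - 3) * 1 mod 97 = 95
New hash = (43 + 95) mod 97 = 41

Answer: 41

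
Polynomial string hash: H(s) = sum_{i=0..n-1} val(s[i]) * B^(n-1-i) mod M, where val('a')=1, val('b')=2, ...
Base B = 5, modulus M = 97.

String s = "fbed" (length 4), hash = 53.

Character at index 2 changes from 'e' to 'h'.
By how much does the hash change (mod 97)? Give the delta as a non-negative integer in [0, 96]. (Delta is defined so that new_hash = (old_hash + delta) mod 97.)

Answer: 15

Derivation:
Delta formula: (val(new) - val(old)) * B^(n-1-k) mod M
  val('h') - val('e') = 8 - 5 = 3
  B^(n-1-k) = 5^1 mod 97 = 5
  Delta = 3 * 5 mod 97 = 15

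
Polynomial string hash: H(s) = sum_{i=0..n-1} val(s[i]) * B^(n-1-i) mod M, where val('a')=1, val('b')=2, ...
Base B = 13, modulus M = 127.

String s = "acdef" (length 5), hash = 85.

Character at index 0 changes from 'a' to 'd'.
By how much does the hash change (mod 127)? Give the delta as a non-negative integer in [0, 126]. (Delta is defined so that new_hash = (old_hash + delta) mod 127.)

Answer: 85

Derivation:
Delta formula: (val(new) - val(old)) * B^(n-1-k) mod M
  val('d') - val('a') = 4 - 1 = 3
  B^(n-1-k) = 13^4 mod 127 = 113
  Delta = 3 * 113 mod 127 = 85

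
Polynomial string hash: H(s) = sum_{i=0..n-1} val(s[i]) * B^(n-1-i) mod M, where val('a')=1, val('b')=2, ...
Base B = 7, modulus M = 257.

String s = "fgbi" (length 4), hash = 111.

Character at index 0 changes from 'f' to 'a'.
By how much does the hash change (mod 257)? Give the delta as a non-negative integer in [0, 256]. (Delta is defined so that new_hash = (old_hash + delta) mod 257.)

Delta formula: (val(new) - val(old)) * B^(n-1-k) mod M
  val('a') - val('f') = 1 - 6 = -5
  B^(n-1-k) = 7^3 mod 257 = 86
  Delta = -5 * 86 mod 257 = 84

Answer: 84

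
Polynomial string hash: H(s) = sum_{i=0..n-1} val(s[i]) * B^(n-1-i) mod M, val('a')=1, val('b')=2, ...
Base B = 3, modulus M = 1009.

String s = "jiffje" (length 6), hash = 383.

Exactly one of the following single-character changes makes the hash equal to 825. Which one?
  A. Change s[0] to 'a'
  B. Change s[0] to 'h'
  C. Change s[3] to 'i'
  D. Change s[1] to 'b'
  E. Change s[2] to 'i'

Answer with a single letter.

Answer: D

Derivation:
Option A: s[0]='j'->'a', delta=(1-10)*3^5 mod 1009 = 840, hash=383+840 mod 1009 = 214
Option B: s[0]='j'->'h', delta=(8-10)*3^5 mod 1009 = 523, hash=383+523 mod 1009 = 906
Option C: s[3]='f'->'i', delta=(9-6)*3^2 mod 1009 = 27, hash=383+27 mod 1009 = 410
Option D: s[1]='i'->'b', delta=(2-9)*3^4 mod 1009 = 442, hash=383+442 mod 1009 = 825 <-- target
Option E: s[2]='f'->'i', delta=(9-6)*3^3 mod 1009 = 81, hash=383+81 mod 1009 = 464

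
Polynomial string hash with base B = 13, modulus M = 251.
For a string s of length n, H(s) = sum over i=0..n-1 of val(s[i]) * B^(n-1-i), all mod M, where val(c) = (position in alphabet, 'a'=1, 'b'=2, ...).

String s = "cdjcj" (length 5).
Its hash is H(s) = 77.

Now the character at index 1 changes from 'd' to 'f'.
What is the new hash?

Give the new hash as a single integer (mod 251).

Answer: 204

Derivation:
val('d') = 4, val('f') = 6
Position k = 1, exponent = n-1-k = 3
B^3 mod M = 13^3 mod 251 = 189
Delta = (6 - 4) * 189 mod 251 = 127
New hash = (77 + 127) mod 251 = 204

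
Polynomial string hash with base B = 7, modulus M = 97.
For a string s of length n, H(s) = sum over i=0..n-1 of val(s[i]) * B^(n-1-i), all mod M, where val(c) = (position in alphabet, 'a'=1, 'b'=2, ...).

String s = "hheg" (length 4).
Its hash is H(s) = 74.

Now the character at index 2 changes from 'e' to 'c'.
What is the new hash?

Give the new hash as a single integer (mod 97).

val('e') = 5, val('c') = 3
Position k = 2, exponent = n-1-k = 1
B^1 mod M = 7^1 mod 97 = 7
Delta = (3 - 5) * 7 mod 97 = 83
New hash = (74 + 83) mod 97 = 60

Answer: 60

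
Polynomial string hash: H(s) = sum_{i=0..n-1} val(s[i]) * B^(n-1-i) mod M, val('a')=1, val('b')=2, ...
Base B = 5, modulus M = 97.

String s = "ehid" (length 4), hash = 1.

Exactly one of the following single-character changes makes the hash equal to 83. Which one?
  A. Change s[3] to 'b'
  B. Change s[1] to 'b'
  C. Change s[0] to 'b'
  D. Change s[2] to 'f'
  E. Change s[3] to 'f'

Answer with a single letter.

Option A: s[3]='d'->'b', delta=(2-4)*5^0 mod 97 = 95, hash=1+95 mod 97 = 96
Option B: s[1]='h'->'b', delta=(2-8)*5^2 mod 97 = 44, hash=1+44 mod 97 = 45
Option C: s[0]='e'->'b', delta=(2-5)*5^3 mod 97 = 13, hash=1+13 mod 97 = 14
Option D: s[2]='i'->'f', delta=(6-9)*5^1 mod 97 = 82, hash=1+82 mod 97 = 83 <-- target
Option E: s[3]='d'->'f', delta=(6-4)*5^0 mod 97 = 2, hash=1+2 mod 97 = 3

Answer: D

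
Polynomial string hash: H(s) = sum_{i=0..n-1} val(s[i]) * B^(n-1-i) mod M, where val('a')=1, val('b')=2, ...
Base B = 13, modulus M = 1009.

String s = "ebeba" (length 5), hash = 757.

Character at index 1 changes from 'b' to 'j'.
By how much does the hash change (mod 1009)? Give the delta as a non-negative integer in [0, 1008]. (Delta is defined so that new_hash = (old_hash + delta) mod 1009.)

Delta formula: (val(new) - val(old)) * B^(n-1-k) mod M
  val('j') - val('b') = 10 - 2 = 8
  B^(n-1-k) = 13^3 mod 1009 = 179
  Delta = 8 * 179 mod 1009 = 423

Answer: 423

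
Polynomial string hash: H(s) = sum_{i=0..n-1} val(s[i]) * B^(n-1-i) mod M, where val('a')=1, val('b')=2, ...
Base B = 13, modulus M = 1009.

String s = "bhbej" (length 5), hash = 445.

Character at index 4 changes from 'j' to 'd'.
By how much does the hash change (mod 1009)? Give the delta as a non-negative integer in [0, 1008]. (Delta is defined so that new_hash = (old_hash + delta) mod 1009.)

Delta formula: (val(new) - val(old)) * B^(n-1-k) mod M
  val('d') - val('j') = 4 - 10 = -6
  B^(n-1-k) = 13^0 mod 1009 = 1
  Delta = -6 * 1 mod 1009 = 1003

Answer: 1003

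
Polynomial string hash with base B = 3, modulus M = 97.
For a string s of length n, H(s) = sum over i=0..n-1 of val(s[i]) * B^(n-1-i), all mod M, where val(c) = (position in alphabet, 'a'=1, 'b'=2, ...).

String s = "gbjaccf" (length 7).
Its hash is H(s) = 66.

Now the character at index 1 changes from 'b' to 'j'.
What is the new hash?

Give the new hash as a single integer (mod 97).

Answer: 70

Derivation:
val('b') = 2, val('j') = 10
Position k = 1, exponent = n-1-k = 5
B^5 mod M = 3^5 mod 97 = 49
Delta = (10 - 2) * 49 mod 97 = 4
New hash = (66 + 4) mod 97 = 70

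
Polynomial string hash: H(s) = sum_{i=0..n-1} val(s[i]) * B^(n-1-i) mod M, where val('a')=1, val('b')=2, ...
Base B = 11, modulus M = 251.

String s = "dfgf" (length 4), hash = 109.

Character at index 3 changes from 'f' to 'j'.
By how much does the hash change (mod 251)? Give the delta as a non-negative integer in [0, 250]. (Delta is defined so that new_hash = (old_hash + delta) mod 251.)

Answer: 4

Derivation:
Delta formula: (val(new) - val(old)) * B^(n-1-k) mod M
  val('j') - val('f') = 10 - 6 = 4
  B^(n-1-k) = 11^0 mod 251 = 1
  Delta = 4 * 1 mod 251 = 4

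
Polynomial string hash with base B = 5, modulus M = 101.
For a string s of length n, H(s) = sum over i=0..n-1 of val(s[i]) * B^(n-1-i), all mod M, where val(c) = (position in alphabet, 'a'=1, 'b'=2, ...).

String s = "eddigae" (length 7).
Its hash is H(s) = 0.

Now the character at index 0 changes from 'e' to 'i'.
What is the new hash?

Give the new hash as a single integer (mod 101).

val('e') = 5, val('i') = 9
Position k = 0, exponent = n-1-k = 6
B^6 mod M = 5^6 mod 101 = 71
Delta = (9 - 5) * 71 mod 101 = 82
New hash = (0 + 82) mod 101 = 82

Answer: 82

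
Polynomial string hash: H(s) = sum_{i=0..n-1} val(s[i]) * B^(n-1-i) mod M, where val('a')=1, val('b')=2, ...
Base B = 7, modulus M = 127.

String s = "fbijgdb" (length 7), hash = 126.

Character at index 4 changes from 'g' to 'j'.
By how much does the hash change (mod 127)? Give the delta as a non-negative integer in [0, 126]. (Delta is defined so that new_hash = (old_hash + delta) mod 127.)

Answer: 20

Derivation:
Delta formula: (val(new) - val(old)) * B^(n-1-k) mod M
  val('j') - val('g') = 10 - 7 = 3
  B^(n-1-k) = 7^2 mod 127 = 49
  Delta = 3 * 49 mod 127 = 20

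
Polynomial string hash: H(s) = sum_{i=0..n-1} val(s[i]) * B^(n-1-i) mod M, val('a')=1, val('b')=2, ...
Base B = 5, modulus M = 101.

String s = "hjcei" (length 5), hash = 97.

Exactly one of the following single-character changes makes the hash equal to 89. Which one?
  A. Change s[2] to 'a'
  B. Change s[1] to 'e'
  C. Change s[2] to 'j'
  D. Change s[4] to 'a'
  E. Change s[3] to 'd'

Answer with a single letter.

Answer: D

Derivation:
Option A: s[2]='c'->'a', delta=(1-3)*5^2 mod 101 = 51, hash=97+51 mod 101 = 47
Option B: s[1]='j'->'e', delta=(5-10)*5^3 mod 101 = 82, hash=97+82 mod 101 = 78
Option C: s[2]='c'->'j', delta=(10-3)*5^2 mod 101 = 74, hash=97+74 mod 101 = 70
Option D: s[4]='i'->'a', delta=(1-9)*5^0 mod 101 = 93, hash=97+93 mod 101 = 89 <-- target
Option E: s[3]='e'->'d', delta=(4-5)*5^1 mod 101 = 96, hash=97+96 mod 101 = 92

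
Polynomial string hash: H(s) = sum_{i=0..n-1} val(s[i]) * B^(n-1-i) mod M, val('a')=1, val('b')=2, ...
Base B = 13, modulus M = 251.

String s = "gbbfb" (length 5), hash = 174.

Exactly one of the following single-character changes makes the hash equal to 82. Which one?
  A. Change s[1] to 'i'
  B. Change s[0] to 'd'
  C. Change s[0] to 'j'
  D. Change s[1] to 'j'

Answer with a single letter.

Option A: s[1]='b'->'i', delta=(9-2)*13^3 mod 251 = 68, hash=174+68 mod 251 = 242
Option B: s[0]='g'->'d', delta=(4-7)*13^4 mod 251 = 159, hash=174+159 mod 251 = 82 <-- target
Option C: s[0]='g'->'j', delta=(10-7)*13^4 mod 251 = 92, hash=174+92 mod 251 = 15
Option D: s[1]='b'->'j', delta=(10-2)*13^3 mod 251 = 6, hash=174+6 mod 251 = 180

Answer: B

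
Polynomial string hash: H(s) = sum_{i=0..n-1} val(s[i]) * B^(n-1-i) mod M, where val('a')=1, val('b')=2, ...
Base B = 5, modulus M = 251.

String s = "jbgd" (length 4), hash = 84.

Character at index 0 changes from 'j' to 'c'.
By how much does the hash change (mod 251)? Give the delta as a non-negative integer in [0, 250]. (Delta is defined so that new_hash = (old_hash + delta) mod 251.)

Answer: 129

Derivation:
Delta formula: (val(new) - val(old)) * B^(n-1-k) mod M
  val('c') - val('j') = 3 - 10 = -7
  B^(n-1-k) = 5^3 mod 251 = 125
  Delta = -7 * 125 mod 251 = 129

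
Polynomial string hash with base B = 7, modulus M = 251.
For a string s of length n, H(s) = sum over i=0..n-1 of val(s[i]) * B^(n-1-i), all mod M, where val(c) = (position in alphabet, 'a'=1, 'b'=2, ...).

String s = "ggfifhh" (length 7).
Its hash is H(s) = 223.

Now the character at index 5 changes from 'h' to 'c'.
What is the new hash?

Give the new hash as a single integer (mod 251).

val('h') = 8, val('c') = 3
Position k = 5, exponent = n-1-k = 1
B^1 mod M = 7^1 mod 251 = 7
Delta = (3 - 8) * 7 mod 251 = 216
New hash = (223 + 216) mod 251 = 188

Answer: 188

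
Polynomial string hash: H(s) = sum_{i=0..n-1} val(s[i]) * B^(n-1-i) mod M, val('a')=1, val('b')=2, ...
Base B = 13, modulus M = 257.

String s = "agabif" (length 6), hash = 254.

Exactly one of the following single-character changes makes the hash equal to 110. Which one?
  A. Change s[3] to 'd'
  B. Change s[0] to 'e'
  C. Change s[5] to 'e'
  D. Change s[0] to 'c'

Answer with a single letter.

Option A: s[3]='b'->'d', delta=(4-2)*13^2 mod 257 = 81, hash=254+81 mod 257 = 78
Option B: s[0]='a'->'e', delta=(5-1)*13^5 mod 257 = 226, hash=254+226 mod 257 = 223
Option C: s[5]='f'->'e', delta=(5-6)*13^0 mod 257 = 256, hash=254+256 mod 257 = 253
Option D: s[0]='a'->'c', delta=(3-1)*13^5 mod 257 = 113, hash=254+113 mod 257 = 110 <-- target

Answer: D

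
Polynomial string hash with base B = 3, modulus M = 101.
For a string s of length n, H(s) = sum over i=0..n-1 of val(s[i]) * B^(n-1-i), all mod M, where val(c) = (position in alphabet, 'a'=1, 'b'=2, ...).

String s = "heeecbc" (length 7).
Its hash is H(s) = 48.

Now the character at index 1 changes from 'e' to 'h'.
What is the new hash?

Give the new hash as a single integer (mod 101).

val('e') = 5, val('h') = 8
Position k = 1, exponent = n-1-k = 5
B^5 mod M = 3^5 mod 101 = 41
Delta = (8 - 5) * 41 mod 101 = 22
New hash = (48 + 22) mod 101 = 70

Answer: 70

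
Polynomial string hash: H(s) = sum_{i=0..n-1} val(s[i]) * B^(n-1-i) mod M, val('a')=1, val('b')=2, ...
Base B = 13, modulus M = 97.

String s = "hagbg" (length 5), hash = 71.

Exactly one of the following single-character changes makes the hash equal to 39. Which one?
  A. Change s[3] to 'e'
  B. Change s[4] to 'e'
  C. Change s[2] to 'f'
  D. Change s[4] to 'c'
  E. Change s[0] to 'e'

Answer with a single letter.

Answer: E

Derivation:
Option A: s[3]='b'->'e', delta=(5-2)*13^1 mod 97 = 39, hash=71+39 mod 97 = 13
Option B: s[4]='g'->'e', delta=(5-7)*13^0 mod 97 = 95, hash=71+95 mod 97 = 69
Option C: s[2]='g'->'f', delta=(6-7)*13^2 mod 97 = 25, hash=71+25 mod 97 = 96
Option D: s[4]='g'->'c', delta=(3-7)*13^0 mod 97 = 93, hash=71+93 mod 97 = 67
Option E: s[0]='h'->'e', delta=(5-8)*13^4 mod 97 = 65, hash=71+65 mod 97 = 39 <-- target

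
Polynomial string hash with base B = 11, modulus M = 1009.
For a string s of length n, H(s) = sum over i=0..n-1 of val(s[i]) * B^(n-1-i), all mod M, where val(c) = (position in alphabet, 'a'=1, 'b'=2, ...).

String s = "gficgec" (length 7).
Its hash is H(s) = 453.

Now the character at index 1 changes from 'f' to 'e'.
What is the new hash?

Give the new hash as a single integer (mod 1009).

val('f') = 6, val('e') = 5
Position k = 1, exponent = n-1-k = 5
B^5 mod M = 11^5 mod 1009 = 620
Delta = (5 - 6) * 620 mod 1009 = 389
New hash = (453 + 389) mod 1009 = 842

Answer: 842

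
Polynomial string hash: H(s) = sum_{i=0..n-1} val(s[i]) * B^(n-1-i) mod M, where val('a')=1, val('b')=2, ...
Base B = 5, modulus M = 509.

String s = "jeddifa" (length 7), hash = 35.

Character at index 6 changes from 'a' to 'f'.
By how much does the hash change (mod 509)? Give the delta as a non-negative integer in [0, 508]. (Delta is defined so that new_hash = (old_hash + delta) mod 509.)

Delta formula: (val(new) - val(old)) * B^(n-1-k) mod M
  val('f') - val('a') = 6 - 1 = 5
  B^(n-1-k) = 5^0 mod 509 = 1
  Delta = 5 * 1 mod 509 = 5

Answer: 5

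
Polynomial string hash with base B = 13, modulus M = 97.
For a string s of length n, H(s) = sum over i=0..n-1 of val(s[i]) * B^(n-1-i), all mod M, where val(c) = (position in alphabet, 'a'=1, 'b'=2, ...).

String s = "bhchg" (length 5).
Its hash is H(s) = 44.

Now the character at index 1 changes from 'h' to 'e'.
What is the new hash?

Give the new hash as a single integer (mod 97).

val('h') = 8, val('e') = 5
Position k = 1, exponent = n-1-k = 3
B^3 mod M = 13^3 mod 97 = 63
Delta = (5 - 8) * 63 mod 97 = 5
New hash = (44 + 5) mod 97 = 49

Answer: 49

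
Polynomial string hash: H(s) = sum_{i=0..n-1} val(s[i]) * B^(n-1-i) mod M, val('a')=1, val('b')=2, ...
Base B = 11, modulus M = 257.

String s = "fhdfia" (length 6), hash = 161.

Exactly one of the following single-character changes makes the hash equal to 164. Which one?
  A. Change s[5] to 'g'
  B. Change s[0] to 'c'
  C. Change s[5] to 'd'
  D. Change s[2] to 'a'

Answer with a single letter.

Answer: C

Derivation:
Option A: s[5]='a'->'g', delta=(7-1)*11^0 mod 257 = 6, hash=161+6 mod 257 = 167
Option B: s[0]='f'->'c', delta=(3-6)*11^5 mod 257 = 7, hash=161+7 mod 257 = 168
Option C: s[5]='a'->'d', delta=(4-1)*11^0 mod 257 = 3, hash=161+3 mod 257 = 164 <-- target
Option D: s[2]='d'->'a', delta=(1-4)*11^3 mod 257 = 119, hash=161+119 mod 257 = 23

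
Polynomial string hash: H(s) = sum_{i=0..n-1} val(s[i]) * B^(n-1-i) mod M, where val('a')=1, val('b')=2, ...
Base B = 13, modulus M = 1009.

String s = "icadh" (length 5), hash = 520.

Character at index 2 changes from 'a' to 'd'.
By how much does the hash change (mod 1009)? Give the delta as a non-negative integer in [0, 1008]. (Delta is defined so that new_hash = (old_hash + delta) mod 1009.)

Delta formula: (val(new) - val(old)) * B^(n-1-k) mod M
  val('d') - val('a') = 4 - 1 = 3
  B^(n-1-k) = 13^2 mod 1009 = 169
  Delta = 3 * 169 mod 1009 = 507

Answer: 507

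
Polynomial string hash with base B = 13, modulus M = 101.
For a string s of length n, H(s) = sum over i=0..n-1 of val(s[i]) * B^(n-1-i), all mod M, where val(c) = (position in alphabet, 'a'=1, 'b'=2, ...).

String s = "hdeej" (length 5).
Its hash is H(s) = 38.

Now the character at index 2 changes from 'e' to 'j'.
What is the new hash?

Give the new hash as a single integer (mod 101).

val('e') = 5, val('j') = 10
Position k = 2, exponent = n-1-k = 2
B^2 mod M = 13^2 mod 101 = 68
Delta = (10 - 5) * 68 mod 101 = 37
New hash = (38 + 37) mod 101 = 75

Answer: 75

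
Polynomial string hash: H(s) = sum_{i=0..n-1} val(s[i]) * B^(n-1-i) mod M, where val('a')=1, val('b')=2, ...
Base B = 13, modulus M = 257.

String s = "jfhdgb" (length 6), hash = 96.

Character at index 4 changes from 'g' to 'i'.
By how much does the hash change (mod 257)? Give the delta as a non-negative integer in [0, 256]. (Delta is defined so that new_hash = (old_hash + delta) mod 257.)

Delta formula: (val(new) - val(old)) * B^(n-1-k) mod M
  val('i') - val('g') = 9 - 7 = 2
  B^(n-1-k) = 13^1 mod 257 = 13
  Delta = 2 * 13 mod 257 = 26

Answer: 26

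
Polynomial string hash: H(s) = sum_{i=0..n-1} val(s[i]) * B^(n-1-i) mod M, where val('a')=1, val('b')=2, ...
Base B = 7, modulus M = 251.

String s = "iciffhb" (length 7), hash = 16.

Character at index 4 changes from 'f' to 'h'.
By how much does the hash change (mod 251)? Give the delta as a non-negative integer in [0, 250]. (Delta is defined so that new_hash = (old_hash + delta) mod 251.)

Answer: 98

Derivation:
Delta formula: (val(new) - val(old)) * B^(n-1-k) mod M
  val('h') - val('f') = 8 - 6 = 2
  B^(n-1-k) = 7^2 mod 251 = 49
  Delta = 2 * 49 mod 251 = 98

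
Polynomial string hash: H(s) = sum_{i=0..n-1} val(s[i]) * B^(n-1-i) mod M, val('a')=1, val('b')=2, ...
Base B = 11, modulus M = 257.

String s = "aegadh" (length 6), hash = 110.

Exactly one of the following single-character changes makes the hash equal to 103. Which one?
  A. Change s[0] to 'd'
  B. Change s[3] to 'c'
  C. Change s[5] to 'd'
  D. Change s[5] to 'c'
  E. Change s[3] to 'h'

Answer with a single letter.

Answer: A

Derivation:
Option A: s[0]='a'->'d', delta=(4-1)*11^5 mod 257 = 250, hash=110+250 mod 257 = 103 <-- target
Option B: s[3]='a'->'c', delta=(3-1)*11^2 mod 257 = 242, hash=110+242 mod 257 = 95
Option C: s[5]='h'->'d', delta=(4-8)*11^0 mod 257 = 253, hash=110+253 mod 257 = 106
Option D: s[5]='h'->'c', delta=(3-8)*11^0 mod 257 = 252, hash=110+252 mod 257 = 105
Option E: s[3]='a'->'h', delta=(8-1)*11^2 mod 257 = 76, hash=110+76 mod 257 = 186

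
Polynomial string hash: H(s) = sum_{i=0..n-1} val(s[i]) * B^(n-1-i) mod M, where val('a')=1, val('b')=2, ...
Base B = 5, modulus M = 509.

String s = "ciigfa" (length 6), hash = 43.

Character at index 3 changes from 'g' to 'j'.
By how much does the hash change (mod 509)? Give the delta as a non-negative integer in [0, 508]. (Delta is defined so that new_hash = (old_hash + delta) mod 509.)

Delta formula: (val(new) - val(old)) * B^(n-1-k) mod M
  val('j') - val('g') = 10 - 7 = 3
  B^(n-1-k) = 5^2 mod 509 = 25
  Delta = 3 * 25 mod 509 = 75

Answer: 75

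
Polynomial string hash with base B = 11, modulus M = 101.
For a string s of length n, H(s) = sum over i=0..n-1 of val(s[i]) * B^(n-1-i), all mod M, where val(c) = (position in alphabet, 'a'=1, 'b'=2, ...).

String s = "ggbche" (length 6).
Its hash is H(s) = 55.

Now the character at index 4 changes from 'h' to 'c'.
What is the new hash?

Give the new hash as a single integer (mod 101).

Answer: 0

Derivation:
val('h') = 8, val('c') = 3
Position k = 4, exponent = n-1-k = 1
B^1 mod M = 11^1 mod 101 = 11
Delta = (3 - 8) * 11 mod 101 = 46
New hash = (55 + 46) mod 101 = 0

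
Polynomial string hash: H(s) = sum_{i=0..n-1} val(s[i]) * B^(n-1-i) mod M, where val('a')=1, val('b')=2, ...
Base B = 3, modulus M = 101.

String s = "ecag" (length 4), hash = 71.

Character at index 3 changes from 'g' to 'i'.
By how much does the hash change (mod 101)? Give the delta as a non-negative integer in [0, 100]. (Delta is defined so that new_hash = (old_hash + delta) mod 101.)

Delta formula: (val(new) - val(old)) * B^(n-1-k) mod M
  val('i') - val('g') = 9 - 7 = 2
  B^(n-1-k) = 3^0 mod 101 = 1
  Delta = 2 * 1 mod 101 = 2

Answer: 2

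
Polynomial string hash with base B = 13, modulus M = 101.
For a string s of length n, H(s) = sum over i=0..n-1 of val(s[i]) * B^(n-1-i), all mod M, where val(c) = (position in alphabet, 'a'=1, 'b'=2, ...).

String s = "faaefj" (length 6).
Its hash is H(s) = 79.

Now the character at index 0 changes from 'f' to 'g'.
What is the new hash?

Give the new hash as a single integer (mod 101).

Answer: 96

Derivation:
val('f') = 6, val('g') = 7
Position k = 0, exponent = n-1-k = 5
B^5 mod M = 13^5 mod 101 = 17
Delta = (7 - 6) * 17 mod 101 = 17
New hash = (79 + 17) mod 101 = 96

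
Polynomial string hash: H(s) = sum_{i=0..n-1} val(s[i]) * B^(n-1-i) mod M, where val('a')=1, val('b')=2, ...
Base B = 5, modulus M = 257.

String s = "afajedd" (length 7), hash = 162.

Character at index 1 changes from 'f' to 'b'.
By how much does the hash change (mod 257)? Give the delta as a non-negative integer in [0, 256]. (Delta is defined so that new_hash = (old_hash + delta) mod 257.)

Answer: 93

Derivation:
Delta formula: (val(new) - val(old)) * B^(n-1-k) mod M
  val('b') - val('f') = 2 - 6 = -4
  B^(n-1-k) = 5^5 mod 257 = 41
  Delta = -4 * 41 mod 257 = 93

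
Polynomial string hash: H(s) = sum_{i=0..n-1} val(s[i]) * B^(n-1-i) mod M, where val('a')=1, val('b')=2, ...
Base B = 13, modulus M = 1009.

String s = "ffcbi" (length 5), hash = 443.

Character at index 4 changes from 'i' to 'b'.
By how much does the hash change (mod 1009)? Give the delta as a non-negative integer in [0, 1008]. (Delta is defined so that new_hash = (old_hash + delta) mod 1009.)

Delta formula: (val(new) - val(old)) * B^(n-1-k) mod M
  val('b') - val('i') = 2 - 9 = -7
  B^(n-1-k) = 13^0 mod 1009 = 1
  Delta = -7 * 1 mod 1009 = 1002

Answer: 1002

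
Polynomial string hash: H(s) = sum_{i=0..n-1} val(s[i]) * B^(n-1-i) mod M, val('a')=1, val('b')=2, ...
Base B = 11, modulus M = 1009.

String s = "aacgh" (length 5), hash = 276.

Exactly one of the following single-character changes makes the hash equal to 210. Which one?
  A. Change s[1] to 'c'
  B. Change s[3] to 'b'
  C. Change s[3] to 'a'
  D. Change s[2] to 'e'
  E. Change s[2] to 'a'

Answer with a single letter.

Answer: C

Derivation:
Option A: s[1]='a'->'c', delta=(3-1)*11^3 mod 1009 = 644, hash=276+644 mod 1009 = 920
Option B: s[3]='g'->'b', delta=(2-7)*11^1 mod 1009 = 954, hash=276+954 mod 1009 = 221
Option C: s[3]='g'->'a', delta=(1-7)*11^1 mod 1009 = 943, hash=276+943 mod 1009 = 210 <-- target
Option D: s[2]='c'->'e', delta=(5-3)*11^2 mod 1009 = 242, hash=276+242 mod 1009 = 518
Option E: s[2]='c'->'a', delta=(1-3)*11^2 mod 1009 = 767, hash=276+767 mod 1009 = 34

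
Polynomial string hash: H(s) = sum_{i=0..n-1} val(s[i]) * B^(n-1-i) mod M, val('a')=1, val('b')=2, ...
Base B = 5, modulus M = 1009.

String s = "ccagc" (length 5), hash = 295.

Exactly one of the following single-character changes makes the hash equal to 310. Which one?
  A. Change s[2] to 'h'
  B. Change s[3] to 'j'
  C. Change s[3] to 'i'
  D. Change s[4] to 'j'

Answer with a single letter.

Option A: s[2]='a'->'h', delta=(8-1)*5^2 mod 1009 = 175, hash=295+175 mod 1009 = 470
Option B: s[3]='g'->'j', delta=(10-7)*5^1 mod 1009 = 15, hash=295+15 mod 1009 = 310 <-- target
Option C: s[3]='g'->'i', delta=(9-7)*5^1 mod 1009 = 10, hash=295+10 mod 1009 = 305
Option D: s[4]='c'->'j', delta=(10-3)*5^0 mod 1009 = 7, hash=295+7 mod 1009 = 302

Answer: B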